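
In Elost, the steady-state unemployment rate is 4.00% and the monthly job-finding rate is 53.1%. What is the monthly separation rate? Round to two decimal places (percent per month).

Separation rate ≈ 2.21% per month.

From u* = s/(s+f): s = u·f/(1−u).
s = 0.0400 × 53.1 / (1 − 0.0400) = 2.1240 / 0.9600 ≈ 2.21% per month.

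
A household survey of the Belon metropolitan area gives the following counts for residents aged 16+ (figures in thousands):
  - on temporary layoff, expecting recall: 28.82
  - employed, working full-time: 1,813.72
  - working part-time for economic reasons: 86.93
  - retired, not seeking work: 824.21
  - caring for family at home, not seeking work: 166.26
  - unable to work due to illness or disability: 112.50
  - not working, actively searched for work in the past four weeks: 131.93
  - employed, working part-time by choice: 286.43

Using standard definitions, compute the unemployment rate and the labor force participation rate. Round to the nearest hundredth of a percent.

Employed = 1,813.72 + 86.93 + 286.43 = 2,187.08 thousand (anyone who worked, including part-time for economic reasons, counts as employed).
Unemployed = 28.82 + 131.93 = 160.75 thousand (jobless and actively searching, or on temporary layoff).
Labor force = 2,187.08 + 160.75 = 2,347.83 thousand.
Not in labor force = 824.21 + 166.26 + 112.50 = 1,102.97 thousand (those not working and not actively searching are outside the labor force).
Civilian working-age population = 2,347.83 + 1,102.97 = 3,450.80 thousand.
Unemployment rate = 160.75 / 2,347.83 = 6.85%.
Labor force participation rate = 2,347.83 / 3,450.80 = 68.04%.

Unemployment rate ≈ 6.85%; labor force participation rate ≈ 68.04%.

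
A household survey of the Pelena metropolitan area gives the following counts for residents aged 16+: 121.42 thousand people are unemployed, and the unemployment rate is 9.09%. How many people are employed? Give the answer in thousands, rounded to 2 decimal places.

About 1,214.33 thousand are employed.

Labor force = U / u = 121.42 / 0.0909 ≈ 1,335.75 thousand.
Employed = labor force − unemployed = 1,335.75 − 121.42 = 1,214.33 thousand.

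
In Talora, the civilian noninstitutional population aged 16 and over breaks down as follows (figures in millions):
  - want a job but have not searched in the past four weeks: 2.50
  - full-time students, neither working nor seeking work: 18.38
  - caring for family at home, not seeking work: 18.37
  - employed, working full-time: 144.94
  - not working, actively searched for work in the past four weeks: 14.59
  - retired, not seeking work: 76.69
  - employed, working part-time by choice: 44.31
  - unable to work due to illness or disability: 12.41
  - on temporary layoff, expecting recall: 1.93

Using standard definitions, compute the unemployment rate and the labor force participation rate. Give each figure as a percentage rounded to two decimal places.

Employed = 144.94 + 44.31 = 189.25 million.
Unemployed = 14.59 + 1.93 = 16.52 million (jobless and actively searching, or on temporary layoff).
Labor force = 189.25 + 16.52 = 205.77 million.
Not in labor force = 2.50 + 18.38 + 18.37 + 76.69 + 12.41 = 128.35 million (those not working and not actively searching are outside the labor force — including those who want a job but have given up searching).
Civilian working-age population = 205.77 + 128.35 = 334.12 million.
Unemployment rate = 16.52 / 205.77 = 8.03%.
Labor force participation rate = 205.77 / 334.12 = 61.59%.

Unemployment rate ≈ 8.03%; labor force participation rate ≈ 61.59%.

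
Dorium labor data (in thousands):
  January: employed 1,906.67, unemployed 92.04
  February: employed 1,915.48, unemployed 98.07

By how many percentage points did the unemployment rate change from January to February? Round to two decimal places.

January: labor force = 1,906.67 + 92.04 = 1,998.71; u = 92.04/1,998.71 = 4.60%.
February: labor force = 1,915.48 + 98.07 = 2,013.55; u = 98.07/2,013.55 = 4.87%.
Change = 4.87% − 4.60% = +0.27 pp.

The unemployment rate changed by +0.27 percentage points.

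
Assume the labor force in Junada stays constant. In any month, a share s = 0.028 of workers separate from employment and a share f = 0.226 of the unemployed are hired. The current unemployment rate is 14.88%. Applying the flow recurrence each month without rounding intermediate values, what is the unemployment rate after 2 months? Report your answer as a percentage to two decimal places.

Unemployment rate after two months ≈ 13.17%.

With a fixed labor force, u_{t+1} = u_t + s·(1−u_t) − f·u_t = u_t·(1−s−f) + s.
Here 1−s−f = 0.746 and s = 0.028.
u_1 = 0.148800 × 0.746 + 0.028 = 0.139005.
u_2 = 0.139005 × 0.746 + 0.028 = 0.131698.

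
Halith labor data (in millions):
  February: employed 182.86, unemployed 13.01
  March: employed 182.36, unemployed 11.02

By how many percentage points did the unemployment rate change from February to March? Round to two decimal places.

February: labor force = 182.86 + 13.01 = 195.87; u = 13.01/195.87 = 6.64%.
March: labor force = 182.36 + 11.02 = 193.38; u = 11.02/193.38 = 5.70%.
Change = 5.70% − 6.64% = −0.94 pp.

The unemployment rate changed by −0.94 percentage points.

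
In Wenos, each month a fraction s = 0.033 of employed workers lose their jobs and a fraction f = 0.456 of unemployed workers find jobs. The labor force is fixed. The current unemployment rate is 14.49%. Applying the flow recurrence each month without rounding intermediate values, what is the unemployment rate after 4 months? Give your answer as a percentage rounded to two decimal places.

Unemployment rate after four months ≈ 7.28%.

With a fixed labor force, u_{t+1} = u_t + s·(1−u_t) − f·u_t = u_t·(1−s−f) + s.
Here 1−s−f = 0.511 and s = 0.033.
u_1 = 0.144900 × 0.511 + 0.033 = 0.107044.
u_2 = 0.107044 × 0.511 + 0.033 = 0.087699.
u_3 = 0.087699 × 0.511 + 0.033 = 0.077814.
u_4 = 0.077814 × 0.511 + 0.033 = 0.072763.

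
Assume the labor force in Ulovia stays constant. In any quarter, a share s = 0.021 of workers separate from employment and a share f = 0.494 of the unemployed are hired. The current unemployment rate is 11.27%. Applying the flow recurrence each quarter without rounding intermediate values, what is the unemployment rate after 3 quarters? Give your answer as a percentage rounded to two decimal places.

Unemployment rate after three quarters ≈ 4.90%.

With a fixed labor force, u_{t+1} = u_t + s·(1−u_t) − f·u_t = u_t·(1−s−f) + s.
Here 1−s−f = 0.485 and s = 0.021.
u_1 = 0.112700 × 0.485 + 0.021 = 0.075659.
u_2 = 0.075659 × 0.485 + 0.021 = 0.057695.
u_3 = 0.057695 × 0.485 + 0.021 = 0.048982.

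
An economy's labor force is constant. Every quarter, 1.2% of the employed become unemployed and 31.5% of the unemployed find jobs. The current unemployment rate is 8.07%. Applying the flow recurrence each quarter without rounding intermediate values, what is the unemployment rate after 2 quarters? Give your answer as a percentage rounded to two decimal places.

With a fixed labor force, u_{t+1} = u_t + s·(1−u_t) − f·u_t = u_t·(1−s−f) + s.
Here 1−s−f = 0.673 and s = 0.012.
u_1 = 0.080700 × 0.673 + 0.012 = 0.066311.
u_2 = 0.066311 × 0.673 + 0.012 = 0.056627.

Unemployment rate after two quarters ≈ 5.66%.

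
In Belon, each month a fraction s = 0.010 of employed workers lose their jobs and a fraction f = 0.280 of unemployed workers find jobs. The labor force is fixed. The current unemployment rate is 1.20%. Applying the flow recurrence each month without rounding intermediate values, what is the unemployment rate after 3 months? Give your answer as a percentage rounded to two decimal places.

With a fixed labor force, u_{t+1} = u_t + s·(1−u_t) − f·u_t = u_t·(1−s−f) + s.
Here 1−s−f = 0.710 and s = 0.010.
u_1 = 0.012000 × 0.710 + 0.010 = 0.018520.
u_2 = 0.018520 × 0.710 + 0.010 = 0.023149.
u_3 = 0.023149 × 0.710 + 0.010 = 0.026436.

Unemployment rate after three months ≈ 2.64%.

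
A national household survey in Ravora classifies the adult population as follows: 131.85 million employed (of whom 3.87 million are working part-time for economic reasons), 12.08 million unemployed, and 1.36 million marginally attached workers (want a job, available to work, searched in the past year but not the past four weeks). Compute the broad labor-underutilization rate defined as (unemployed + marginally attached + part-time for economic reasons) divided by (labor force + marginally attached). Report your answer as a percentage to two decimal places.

Broad underutilization rate ≈ 11.91%.

Labor force = 131.85 + 12.08 = 143.93 million.
Numerator = 12.08 + 1.36 + 3.87 = 17.31 million.
Denominator = 143.93 + 1.36 = 145.29 million.
Broad rate = 17.31 / 145.29 = 11.91%.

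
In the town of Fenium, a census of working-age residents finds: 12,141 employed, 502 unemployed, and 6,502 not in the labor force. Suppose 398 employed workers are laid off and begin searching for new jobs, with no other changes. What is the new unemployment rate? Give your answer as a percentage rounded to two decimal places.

Initially, labor force = 12,141 + 502 = 12,643, so u = 502/12,643 = 3.97%.
After the change, employed falls and unemployed rises by 398; labor force unchanged → E = 11,743, U = 900, labor force = 12,643.
New unemployment rate = 900 / 12,643 = 7.12%.

New unemployment rate ≈ 7.12%.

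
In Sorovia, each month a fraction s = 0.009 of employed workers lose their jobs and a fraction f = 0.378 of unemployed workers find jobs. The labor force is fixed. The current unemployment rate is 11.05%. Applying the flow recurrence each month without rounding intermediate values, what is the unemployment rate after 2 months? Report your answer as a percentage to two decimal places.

With a fixed labor force, u_{t+1} = u_t + s·(1−u_t) − f·u_t = u_t·(1−s−f) + s.
Here 1−s−f = 0.613 and s = 0.009.
u_1 = 0.110500 × 0.613 + 0.009 = 0.076736.
u_2 = 0.076736 × 0.613 + 0.009 = 0.056039.

Unemployment rate after two months ≈ 5.60%.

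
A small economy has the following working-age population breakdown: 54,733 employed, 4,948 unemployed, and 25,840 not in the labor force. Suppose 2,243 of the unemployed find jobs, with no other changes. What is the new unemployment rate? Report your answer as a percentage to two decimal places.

New unemployment rate ≈ 4.53%.

Initially, labor force = 54,733 + 4,948 = 59,681, so u = 4,948/59,681 = 8.29%.
After the change, unemployed falls and employed rises by 2,243; labor force unchanged → E = 56,976, U = 2,705, labor force = 59,681.
New unemployment rate = 2,705 / 59,681 = 4.53%.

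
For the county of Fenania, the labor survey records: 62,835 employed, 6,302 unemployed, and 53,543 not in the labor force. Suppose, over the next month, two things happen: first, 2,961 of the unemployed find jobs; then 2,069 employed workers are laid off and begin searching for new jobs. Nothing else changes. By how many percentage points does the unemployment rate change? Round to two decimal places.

Initially, labor force = 62,835 + 6,302 = 69,137, so u = 6,302/69,137 = 9.12%.
After the first change, unemployed falls and employed rises by 2,961; labor force unchanged → E = 65,796, U = 3,341, labor force = 69,137.
After the second change, employed falls and unemployed rises by 2,069; labor force unchanged → E = 63,727, U = 5,410, labor force = 69,137.
New unemployment rate = 5,410 / 69,137 = 7.83%.
Change = 7.83% − 9.12% = −1.29 percentage points.

The unemployment rate changes by −1.29 percentage points.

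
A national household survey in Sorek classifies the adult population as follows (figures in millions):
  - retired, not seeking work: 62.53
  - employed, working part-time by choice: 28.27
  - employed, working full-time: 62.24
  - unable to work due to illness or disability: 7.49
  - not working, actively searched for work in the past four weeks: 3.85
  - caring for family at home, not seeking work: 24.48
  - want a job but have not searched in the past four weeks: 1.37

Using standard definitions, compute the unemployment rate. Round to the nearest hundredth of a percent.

Unemployment rate ≈ 4.08%.

Employed = 28.27 + 62.24 = 90.51 million.
Unemployed = 3.85 million.
Labor force = 90.51 + 3.85 = 94.36 million.
Unemployment rate = 3.85 / 94.36 = 4.08%.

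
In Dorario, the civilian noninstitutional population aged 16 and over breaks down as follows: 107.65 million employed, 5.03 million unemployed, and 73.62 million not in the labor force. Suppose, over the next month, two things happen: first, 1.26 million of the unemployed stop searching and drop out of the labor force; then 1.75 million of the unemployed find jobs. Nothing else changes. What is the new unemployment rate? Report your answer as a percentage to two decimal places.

Initially, labor force = 107.65 + 5.03 = 112.68 million, so u = 5.03/112.68 = 4.46%.
After the first change, unemployed and labor force both fall by 1.26 → E = 107.65, U = 3.77, labor force = 111.42 million.
After the second change, unemployed falls and employed rises by 1.75; labor force unchanged → E = 109.40, U = 2.02, labor force = 111.42 million.
New unemployment rate = 2.02 / 111.42 = 1.81%.

New unemployment rate ≈ 1.81%.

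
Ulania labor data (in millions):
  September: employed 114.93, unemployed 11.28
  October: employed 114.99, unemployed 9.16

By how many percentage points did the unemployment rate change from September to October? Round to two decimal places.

September: labor force = 114.93 + 11.28 = 126.21; u = 11.28/126.21 = 8.94%.
October: labor force = 114.99 + 9.16 = 124.15; u = 9.16/124.15 = 7.38%.
Change = 7.38% − 8.94% = −1.56 pp.

The unemployment rate changed by −1.56 percentage points.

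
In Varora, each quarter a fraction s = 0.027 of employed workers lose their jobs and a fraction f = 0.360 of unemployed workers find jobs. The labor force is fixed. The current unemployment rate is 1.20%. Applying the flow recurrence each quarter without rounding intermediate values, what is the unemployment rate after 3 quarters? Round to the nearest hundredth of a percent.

Unemployment rate after three quarters ≈ 5.65%.

With a fixed labor force, u_{t+1} = u_t + s·(1−u_t) − f·u_t = u_t·(1−s−f) + s.
Here 1−s−f = 0.613 and s = 0.027.
u_1 = 0.012000 × 0.613 + 0.027 = 0.034356.
u_2 = 0.034356 × 0.613 + 0.027 = 0.048060.
u_3 = 0.048060 × 0.613 + 0.027 = 0.056461.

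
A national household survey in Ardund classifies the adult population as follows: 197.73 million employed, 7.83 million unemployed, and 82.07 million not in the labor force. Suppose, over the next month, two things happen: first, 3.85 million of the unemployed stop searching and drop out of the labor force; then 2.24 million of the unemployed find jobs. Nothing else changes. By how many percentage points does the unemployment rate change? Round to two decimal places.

The unemployment rate changes by −2.95 percentage points.

Initially, labor force = 197.73 + 7.83 = 205.56 million, so u = 7.83/205.56 = 3.81%.
After the first change, unemployed and labor force both fall by 3.85 → E = 197.73, U = 3.98, labor force = 201.71 million.
After the second change, unemployed falls and employed rises by 2.24; labor force unchanged → E = 199.97, U = 1.74, labor force = 201.71 million.
New unemployment rate = 1.74 / 201.71 = 0.86%.
Change = 0.86% − 3.81% = −2.95 percentage points.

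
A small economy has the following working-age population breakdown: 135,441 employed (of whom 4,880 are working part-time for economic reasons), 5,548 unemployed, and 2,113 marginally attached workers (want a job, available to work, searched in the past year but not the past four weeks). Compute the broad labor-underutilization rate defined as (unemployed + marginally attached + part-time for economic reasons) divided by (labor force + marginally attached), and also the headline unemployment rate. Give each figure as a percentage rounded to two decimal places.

Broad underutilization rate ≈ 8.76%; headline unemployment rate ≈ 3.94%.

Labor force = 135,441 + 5,548 = 140,989.
Numerator = 5,548 + 2,113 + 4,880 = 12,541.
Denominator = 140,989 + 2,113 = 143,102.
Broad rate = 12,541 / 143,102 = 8.76%.
Headline unemployment rate = 5,548 / 140,989 = 3.94%.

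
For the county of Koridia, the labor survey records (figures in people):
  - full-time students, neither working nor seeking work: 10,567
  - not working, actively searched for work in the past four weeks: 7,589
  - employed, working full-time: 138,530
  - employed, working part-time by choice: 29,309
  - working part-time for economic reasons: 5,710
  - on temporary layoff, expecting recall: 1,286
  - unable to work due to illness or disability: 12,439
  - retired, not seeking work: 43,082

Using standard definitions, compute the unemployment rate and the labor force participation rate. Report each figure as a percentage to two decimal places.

Employed = 138,530 + 29,309 + 5,710 = 173,549 (anyone who worked, including part-time for economic reasons, counts as employed).
Unemployed = 7,589 + 1,286 = 8,875 (jobless and actively searching, or on temporary layoff).
Labor force = 173,549 + 8,875 = 182,424.
Not in labor force = 10,567 + 12,439 + 43,082 = 66,088 (those not working and not actively searching are outside the labor force).
Civilian working-age population = 182,424 + 66,088 = 248,512.
Unemployment rate = 8,875 / 182,424 = 4.87%.
Labor force participation rate = 182,424 / 248,512 = 73.41%.

Unemployment rate ≈ 4.87%; labor force participation rate ≈ 73.41%.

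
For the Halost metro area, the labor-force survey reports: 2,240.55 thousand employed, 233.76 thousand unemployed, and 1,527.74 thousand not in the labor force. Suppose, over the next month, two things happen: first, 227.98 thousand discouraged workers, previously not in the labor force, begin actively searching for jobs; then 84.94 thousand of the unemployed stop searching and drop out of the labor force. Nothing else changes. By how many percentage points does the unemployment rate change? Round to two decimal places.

Initially, labor force = 2,240.55 + 233.76 = 2,474.31 thousand, so u = 233.76/2,474.31 = 9.45%.
After the first change, unemployed and labor force both rise by 227.98 → E = 2,240.55, U = 461.74, labor force = 2,702.29 thousand.
After the second change, unemployed and labor force both fall by 84.94 → E = 2,240.55, U = 376.80, labor force = 2,617.35 thousand.
New unemployment rate = 376.80 / 2,617.35 = 14.40%.
Change = 14.40% − 9.45% = +4.95 percentage points.

The unemployment rate changes by +4.95 percentage points.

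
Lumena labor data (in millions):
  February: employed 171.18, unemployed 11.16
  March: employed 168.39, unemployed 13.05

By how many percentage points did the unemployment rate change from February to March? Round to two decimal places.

The unemployment rate changed by +1.07 percentage points.

February: labor force = 171.18 + 11.16 = 182.34; u = 11.16/182.34 = 6.12%.
March: labor force = 168.39 + 13.05 = 181.44; u = 13.05/181.44 = 7.19%.
Change = 7.19% − 6.12% = +1.07 pp.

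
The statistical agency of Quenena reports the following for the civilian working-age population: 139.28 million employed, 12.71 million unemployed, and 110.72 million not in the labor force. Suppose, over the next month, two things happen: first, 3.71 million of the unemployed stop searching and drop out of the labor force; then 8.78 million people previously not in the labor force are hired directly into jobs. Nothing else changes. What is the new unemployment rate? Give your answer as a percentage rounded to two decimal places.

Initially, labor force = 139.28 + 12.71 = 151.99 million, so u = 12.71/151.99 = 8.36%.
After the first change, unemployed and labor force both fall by 3.71 → E = 139.28, U = 9.00, labor force = 148.28 million.
After the second change, employed and labor force both rise by 8.78; unemployed unchanged → E = 148.06, U = 9.00, labor force = 157.06 million.
New unemployment rate = 9.00 / 157.06 = 5.73%.

New unemployment rate ≈ 5.73%.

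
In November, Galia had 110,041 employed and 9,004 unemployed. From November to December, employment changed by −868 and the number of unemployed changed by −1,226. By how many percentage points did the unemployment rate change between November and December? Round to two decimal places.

November: labor force = 110,041 + 9,004 = 119,045; u = 9,004/119,045 = 7.56%.
December: labor force = 109,173 + 7,778 = 116,951; u = 7,778/116,951 = 6.65%.
Change = 6.65% − 7.56% = −0.91 pp.

The unemployment rate changed by −0.91 percentage points.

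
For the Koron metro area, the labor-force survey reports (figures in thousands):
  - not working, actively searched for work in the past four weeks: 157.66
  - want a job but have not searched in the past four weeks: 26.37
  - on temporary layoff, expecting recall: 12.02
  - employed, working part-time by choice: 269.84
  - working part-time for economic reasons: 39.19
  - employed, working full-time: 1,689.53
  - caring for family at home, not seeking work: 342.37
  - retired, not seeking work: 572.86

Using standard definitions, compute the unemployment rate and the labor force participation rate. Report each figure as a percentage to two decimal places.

Unemployment rate ≈ 7.83%; labor force participation rate ≈ 69.72%.

Employed = 269.84 + 39.19 + 1,689.53 = 1,998.56 thousand (anyone who worked, including part-time for economic reasons, counts as employed).
Unemployed = 157.66 + 12.02 = 169.68 thousand (jobless and actively searching, or on temporary layoff).
Labor force = 1,998.56 + 169.68 = 2,168.24 thousand.
Not in labor force = 26.37 + 342.37 + 572.86 = 941.60 thousand (those not working and not actively searching are outside the labor force — including those who want a job but have given up searching).
Civilian working-age population = 2,168.24 + 941.60 = 3,109.84 thousand.
Unemployment rate = 169.68 / 2,168.24 = 7.83%.
Labor force participation rate = 2,168.24 / 3,109.84 = 69.72%.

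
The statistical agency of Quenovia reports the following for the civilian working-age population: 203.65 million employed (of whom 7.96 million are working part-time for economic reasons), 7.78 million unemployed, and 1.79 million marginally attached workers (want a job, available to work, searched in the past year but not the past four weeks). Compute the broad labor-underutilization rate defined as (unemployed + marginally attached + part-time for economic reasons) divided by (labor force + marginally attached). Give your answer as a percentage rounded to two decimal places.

Labor force = 203.65 + 7.78 = 211.43 million.
Numerator = 7.78 + 1.79 + 7.96 = 17.53 million.
Denominator = 211.43 + 1.79 = 213.22 million.
Broad rate = 17.53 / 213.22 = 8.22%.

Broad underutilization rate ≈ 8.22%.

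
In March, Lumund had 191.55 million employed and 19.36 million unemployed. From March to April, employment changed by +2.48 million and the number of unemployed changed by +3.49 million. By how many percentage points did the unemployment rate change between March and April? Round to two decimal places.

The unemployment rate changed by +1.36 percentage points.

March: labor force = 191.55 + 19.36 = 210.91; u = 19.36/210.91 = 9.18%.
April: labor force = 194.03 + 22.85 = 216.88; u = 22.85/216.88 = 10.54%.
Change = 10.54% − 9.18% = +1.36 pp.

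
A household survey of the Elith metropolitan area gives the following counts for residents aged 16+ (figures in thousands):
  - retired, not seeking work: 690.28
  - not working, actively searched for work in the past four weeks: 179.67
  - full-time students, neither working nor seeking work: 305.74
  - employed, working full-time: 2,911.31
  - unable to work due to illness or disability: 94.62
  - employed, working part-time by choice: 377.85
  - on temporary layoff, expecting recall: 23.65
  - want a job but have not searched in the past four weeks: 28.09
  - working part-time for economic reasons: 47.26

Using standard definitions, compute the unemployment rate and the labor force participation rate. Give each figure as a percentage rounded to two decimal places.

Employed = 2,911.31 + 377.85 + 47.26 = 3,336.42 thousand (anyone who worked, including part-time for economic reasons, counts as employed).
Unemployed = 179.67 + 23.65 = 203.32 thousand (jobless and actively searching, or on temporary layoff).
Labor force = 3,336.42 + 203.32 = 3,539.74 thousand.
Not in labor force = 690.28 + 305.74 + 94.62 + 28.09 = 1,118.73 thousand (those not working and not actively searching are outside the labor force — including those who want a job but have given up searching).
Civilian working-age population = 3,539.74 + 1,118.73 = 4,658.47 thousand.
Unemployment rate = 203.32 / 3,539.74 = 5.74%.
Labor force participation rate = 3,539.74 / 4,658.47 = 75.99%.

Unemployment rate ≈ 5.74%; labor force participation rate ≈ 75.99%.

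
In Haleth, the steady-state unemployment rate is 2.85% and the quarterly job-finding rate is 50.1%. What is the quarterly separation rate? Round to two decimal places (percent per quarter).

From u* = s/(s+f): s = u·f/(1−u).
s = 0.0285 × 50.1 / (1 − 0.0285) = 1.4279 / 0.9715 ≈ 1.47% per quarter.

Separation rate ≈ 1.47% per quarter.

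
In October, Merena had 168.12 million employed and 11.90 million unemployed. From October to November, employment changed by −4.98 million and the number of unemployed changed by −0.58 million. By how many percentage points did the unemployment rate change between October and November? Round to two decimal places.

The unemployment rate changed by −0.12 percentage points.

October: labor force = 168.12 + 11.90 = 180.02; u = 11.90/180.02 = 6.61%.
November: labor force = 163.14 + 11.32 = 174.46; u = 11.32/174.46 = 6.49%.
Change = 6.49% − 6.61% = −0.12 pp.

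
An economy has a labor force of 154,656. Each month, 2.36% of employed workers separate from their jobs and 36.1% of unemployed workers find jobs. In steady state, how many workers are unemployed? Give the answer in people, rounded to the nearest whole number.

Steady-state unemployment rate u* = s/(s+f) = 2.36/(2.36+36.1) = 0.061362.
Unemployed = u* × labor force = 0.061362 × 154,656 ≈ 9,490.

About 9,490 are unemployed in steady state.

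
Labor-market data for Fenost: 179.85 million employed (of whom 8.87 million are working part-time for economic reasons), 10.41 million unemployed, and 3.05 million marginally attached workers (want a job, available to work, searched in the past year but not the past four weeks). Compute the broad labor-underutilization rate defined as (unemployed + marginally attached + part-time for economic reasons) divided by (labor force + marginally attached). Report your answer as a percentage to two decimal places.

Labor force = 179.85 + 10.41 = 190.26 million.
Numerator = 10.41 + 3.05 + 8.87 = 22.33 million.
Denominator = 190.26 + 3.05 = 193.31 million.
Broad rate = 22.33 / 193.31 = 11.55%.

Broad underutilization rate ≈ 11.55%.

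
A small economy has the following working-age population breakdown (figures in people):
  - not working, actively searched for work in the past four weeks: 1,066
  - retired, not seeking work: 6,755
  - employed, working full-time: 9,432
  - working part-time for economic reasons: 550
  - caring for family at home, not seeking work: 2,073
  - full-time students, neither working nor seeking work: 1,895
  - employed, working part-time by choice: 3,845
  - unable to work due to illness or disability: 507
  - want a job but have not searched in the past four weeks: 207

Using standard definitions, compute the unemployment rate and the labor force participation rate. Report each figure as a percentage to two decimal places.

Employed = 9,432 + 550 + 3,845 = 13,827 (anyone who worked, including part-time for economic reasons, counts as employed).
Unemployed = 1,066.
Labor force = 13,827 + 1,066 = 14,893.
Not in labor force = 6,755 + 2,073 + 1,895 + 507 + 207 = 11,437 (those not working and not actively searching are outside the labor force — including those who want a job but have given up searching).
Civilian working-age population = 14,893 + 11,437 = 26,330.
Unemployment rate = 1,066 / 14,893 = 7.16%.
Labor force participation rate = 14,893 / 26,330 = 56.56%.

Unemployment rate ≈ 7.16%; labor force participation rate ≈ 56.56%.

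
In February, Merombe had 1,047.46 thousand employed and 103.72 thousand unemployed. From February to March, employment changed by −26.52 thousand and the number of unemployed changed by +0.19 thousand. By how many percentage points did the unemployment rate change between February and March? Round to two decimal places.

The unemployment rate changed by +0.23 percentage points.

February: labor force = 1,047.46 + 103.72 = 1,151.18; u = 103.72/1,151.18 = 9.01%.
March: labor force = 1,020.94 + 103.91 = 1,124.85; u = 103.91/1,124.85 = 9.24%.
Change = 9.24% − 9.01% = +0.23 pp.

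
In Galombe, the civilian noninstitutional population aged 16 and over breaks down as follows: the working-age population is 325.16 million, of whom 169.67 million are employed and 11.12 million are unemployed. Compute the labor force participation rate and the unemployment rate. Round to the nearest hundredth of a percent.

Labor force participation rate ≈ 55.60%; unemployment rate ≈ 6.15%.

Labor force = employed + unemployed = 169.67 + 11.12 = 180.79 million.
Unemployment rate = 11.12 / 180.79 = 6.15%.
Labor force participation rate = 180.79 / 325.16 = 55.60%.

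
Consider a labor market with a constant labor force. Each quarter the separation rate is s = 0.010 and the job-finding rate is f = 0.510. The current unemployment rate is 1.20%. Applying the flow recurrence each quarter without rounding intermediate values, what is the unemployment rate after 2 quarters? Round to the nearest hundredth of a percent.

Unemployment rate after two quarters ≈ 1.76%.

With a fixed labor force, u_{t+1} = u_t + s·(1−u_t) − f·u_t = u_t·(1−s−f) + s.
Here 1−s−f = 0.480 and s = 0.010.
u_1 = 0.012000 × 0.480 + 0.010 = 0.015760.
u_2 = 0.015760 × 0.480 + 0.010 = 0.017565.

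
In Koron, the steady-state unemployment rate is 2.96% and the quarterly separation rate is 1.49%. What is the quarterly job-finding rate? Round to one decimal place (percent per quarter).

From u* = s/(s+f): f = s·(1−u)/u.
f = 1.49 × (1 − 0.0296) / 0.0296 = 1.4459 / 0.0296 ≈ 48.8% per quarter.

Job-finding rate ≈ 48.8% per quarter.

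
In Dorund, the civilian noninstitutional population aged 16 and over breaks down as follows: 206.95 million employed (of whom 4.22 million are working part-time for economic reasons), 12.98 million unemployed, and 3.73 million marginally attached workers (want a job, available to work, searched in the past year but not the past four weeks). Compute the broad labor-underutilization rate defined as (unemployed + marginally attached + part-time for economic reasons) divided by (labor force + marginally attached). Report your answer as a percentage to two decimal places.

Labor force = 206.95 + 12.98 = 219.93 million.
Numerator = 12.98 + 3.73 + 4.22 = 20.93 million.
Denominator = 219.93 + 3.73 = 223.66 million.
Broad rate = 20.93 / 223.66 = 9.36%.

Broad underutilization rate ≈ 9.36%.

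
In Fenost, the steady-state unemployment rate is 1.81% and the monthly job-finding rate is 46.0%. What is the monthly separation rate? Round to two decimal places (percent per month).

From u* = s/(s+f): s = u·f/(1−u).
s = 0.0181 × 46.0 / (1 − 0.0181) = 0.8326 / 0.9819 ≈ 0.85% per month.

Separation rate ≈ 0.85% per month.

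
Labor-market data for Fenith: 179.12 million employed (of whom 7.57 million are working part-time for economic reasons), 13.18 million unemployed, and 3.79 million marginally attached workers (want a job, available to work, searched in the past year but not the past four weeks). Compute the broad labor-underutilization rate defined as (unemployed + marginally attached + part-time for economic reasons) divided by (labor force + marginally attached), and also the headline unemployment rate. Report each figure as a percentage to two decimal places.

Broad underutilization rate ≈ 12.51%; headline unemployment rate ≈ 6.85%.

Labor force = 179.12 + 13.18 = 192.30 million.
Numerator = 13.18 + 3.79 + 7.57 = 24.54 million.
Denominator = 192.30 + 3.79 = 196.09 million.
Broad rate = 24.54 / 196.09 = 12.51%.
Headline unemployment rate = 13.18 / 192.30 = 6.85%.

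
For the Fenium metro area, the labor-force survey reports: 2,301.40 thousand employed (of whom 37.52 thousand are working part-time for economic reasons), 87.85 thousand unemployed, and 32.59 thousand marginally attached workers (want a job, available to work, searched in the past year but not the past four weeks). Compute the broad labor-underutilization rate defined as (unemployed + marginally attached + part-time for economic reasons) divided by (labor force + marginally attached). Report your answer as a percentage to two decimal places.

Broad underutilization rate ≈ 6.52%.

Labor force = 2,301.40 + 87.85 = 2,389.25 thousand.
Numerator = 87.85 + 32.59 + 37.52 = 157.96 thousand.
Denominator = 2,389.25 + 32.59 = 2,421.84 thousand.
Broad rate = 157.96 / 2,421.84 = 6.52%.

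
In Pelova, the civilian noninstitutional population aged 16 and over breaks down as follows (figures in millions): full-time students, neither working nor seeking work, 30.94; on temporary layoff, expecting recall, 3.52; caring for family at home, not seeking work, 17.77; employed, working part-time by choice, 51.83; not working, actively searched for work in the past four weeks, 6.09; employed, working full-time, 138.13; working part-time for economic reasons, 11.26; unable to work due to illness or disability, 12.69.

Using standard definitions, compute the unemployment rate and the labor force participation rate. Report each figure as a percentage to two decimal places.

Unemployment rate ≈ 4.56%; labor force participation rate ≈ 77.45%.

Employed = 51.83 + 138.13 + 11.26 = 201.22 million (anyone who worked, including part-time for economic reasons, counts as employed).
Unemployed = 3.52 + 6.09 = 9.61 million (jobless and actively searching, or on temporary layoff).
Labor force = 201.22 + 9.61 = 210.83 million.
Not in labor force = 30.94 + 17.77 + 12.69 = 61.40 million (those not working and not actively searching are outside the labor force).
Civilian working-age population = 210.83 + 61.40 = 272.23 million.
Unemployment rate = 9.61 / 210.83 = 4.56%.
Labor force participation rate = 210.83 / 272.23 = 77.45%.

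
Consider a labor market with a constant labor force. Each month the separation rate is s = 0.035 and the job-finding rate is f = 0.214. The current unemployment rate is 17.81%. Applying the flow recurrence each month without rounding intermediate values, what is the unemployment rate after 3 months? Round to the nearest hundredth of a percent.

Unemployment rate after three months ≈ 15.65%.

With a fixed labor force, u_{t+1} = u_t + s·(1−u_t) − f·u_t = u_t·(1−s−f) + s.
Here 1−s−f = 0.751 and s = 0.035.
u_1 = 0.178100 × 0.751 + 0.035 = 0.168753.
u_2 = 0.168753 × 0.751 + 0.035 = 0.161734.
u_3 = 0.161734 × 0.751 + 0.035 = 0.156462.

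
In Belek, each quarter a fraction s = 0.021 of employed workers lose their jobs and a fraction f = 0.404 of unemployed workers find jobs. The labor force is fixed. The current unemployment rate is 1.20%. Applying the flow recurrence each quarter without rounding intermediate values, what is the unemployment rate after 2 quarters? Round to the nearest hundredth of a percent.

With a fixed labor force, u_{t+1} = u_t + s·(1−u_t) − f·u_t = u_t·(1−s−f) + s.
Here 1−s−f = 0.575 and s = 0.021.
u_1 = 0.012000 × 0.575 + 0.021 = 0.027900.
u_2 = 0.027900 × 0.575 + 0.021 = 0.037042.

Unemployment rate after two quarters ≈ 3.70%.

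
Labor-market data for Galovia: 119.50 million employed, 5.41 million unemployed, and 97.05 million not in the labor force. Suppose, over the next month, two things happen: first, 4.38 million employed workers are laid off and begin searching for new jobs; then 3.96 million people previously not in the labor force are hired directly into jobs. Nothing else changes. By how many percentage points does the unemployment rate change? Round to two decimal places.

Initially, labor force = 119.50 + 5.41 = 124.91 million, so u = 5.41/124.91 = 4.33%.
After the first change, employed falls and unemployed rises by 4.38; labor force unchanged → E = 115.12, U = 9.79, labor force = 124.91 million.
After the second change, employed and labor force both rise by 3.96; unemployed unchanged → E = 119.08, U = 9.79, labor force = 128.87 million.
New unemployment rate = 9.79 / 128.87 = 7.60%.
Change = 7.60% − 4.33% = +3.27 percentage points.

The unemployment rate changes by +3.27 percentage points.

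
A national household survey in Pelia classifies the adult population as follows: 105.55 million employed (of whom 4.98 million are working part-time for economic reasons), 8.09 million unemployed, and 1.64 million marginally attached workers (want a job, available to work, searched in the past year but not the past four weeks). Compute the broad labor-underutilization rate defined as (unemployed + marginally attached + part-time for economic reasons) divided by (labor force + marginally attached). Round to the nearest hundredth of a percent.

Labor force = 105.55 + 8.09 = 113.64 million.
Numerator = 8.09 + 1.64 + 4.98 = 14.71 million.
Denominator = 113.64 + 1.64 = 115.28 million.
Broad rate = 14.71 / 115.28 = 12.76%.

Broad underutilization rate ≈ 12.76%.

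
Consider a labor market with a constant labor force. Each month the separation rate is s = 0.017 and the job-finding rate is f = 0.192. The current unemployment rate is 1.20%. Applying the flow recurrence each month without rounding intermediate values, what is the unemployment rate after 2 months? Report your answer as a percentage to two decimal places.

Unemployment rate after two months ≈ 3.80%.

With a fixed labor force, u_{t+1} = u_t + s·(1−u_t) − f·u_t = u_t·(1−s−f) + s.
Here 1−s−f = 0.791 and s = 0.017.
u_1 = 0.012000 × 0.791 + 0.017 = 0.026492.
u_2 = 0.026492 × 0.791 + 0.017 = 0.037955.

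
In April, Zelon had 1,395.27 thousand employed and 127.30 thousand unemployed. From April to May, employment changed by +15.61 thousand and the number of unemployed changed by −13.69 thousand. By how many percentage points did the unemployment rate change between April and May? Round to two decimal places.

The unemployment rate changed by −0.91 percentage points.

April: labor force = 1,395.27 + 127.30 = 1,522.57; u = 127.30/1,522.57 = 8.36%.
May: labor force = 1,410.88 + 113.61 = 1,524.49; u = 113.61/1,524.49 = 7.45%.
Change = 7.45% − 8.36% = −0.91 pp.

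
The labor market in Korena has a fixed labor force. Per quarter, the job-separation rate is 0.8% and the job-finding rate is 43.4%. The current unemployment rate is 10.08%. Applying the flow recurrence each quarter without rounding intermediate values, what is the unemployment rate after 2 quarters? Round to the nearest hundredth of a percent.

Unemployment rate after two quarters ≈ 4.38%.

With a fixed labor force, u_{t+1} = u_t + s·(1−u_t) − f·u_t = u_t·(1−s−f) + s.
Here 1−s−f = 0.558 and s = 0.008.
u_1 = 0.100800 × 0.558 + 0.008 = 0.064246.
u_2 = 0.064246 × 0.558 + 0.008 = 0.043849.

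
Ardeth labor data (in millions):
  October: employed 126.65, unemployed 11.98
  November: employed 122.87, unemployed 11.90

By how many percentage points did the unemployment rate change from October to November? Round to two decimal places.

October: labor force = 126.65 + 11.98 = 138.63; u = 11.98/138.63 = 8.64%.
November: labor force = 122.87 + 11.90 = 134.77; u = 11.90/134.77 = 8.83%.
Change = 8.83% − 8.64% = +0.19 pp.

The unemployment rate changed by +0.19 percentage points.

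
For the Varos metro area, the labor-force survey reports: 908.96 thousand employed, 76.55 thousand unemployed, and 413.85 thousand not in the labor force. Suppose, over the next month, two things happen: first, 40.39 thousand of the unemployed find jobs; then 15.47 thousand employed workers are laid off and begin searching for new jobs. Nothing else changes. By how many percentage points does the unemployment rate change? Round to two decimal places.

Initially, labor force = 908.96 + 76.55 = 985.51 thousand, so u = 76.55/985.51 = 7.77%.
After the first change, unemployed falls and employed rises by 40.39; labor force unchanged → E = 949.35, U = 36.16, labor force = 985.51 thousand.
After the second change, employed falls and unemployed rises by 15.47; labor force unchanged → E = 933.88, U = 51.63, labor force = 985.51 thousand.
New unemployment rate = 51.63 / 985.51 = 5.24%.
Change = 5.24% − 7.77% = −2.53 percentage points.

The unemployment rate changes by −2.53 percentage points.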